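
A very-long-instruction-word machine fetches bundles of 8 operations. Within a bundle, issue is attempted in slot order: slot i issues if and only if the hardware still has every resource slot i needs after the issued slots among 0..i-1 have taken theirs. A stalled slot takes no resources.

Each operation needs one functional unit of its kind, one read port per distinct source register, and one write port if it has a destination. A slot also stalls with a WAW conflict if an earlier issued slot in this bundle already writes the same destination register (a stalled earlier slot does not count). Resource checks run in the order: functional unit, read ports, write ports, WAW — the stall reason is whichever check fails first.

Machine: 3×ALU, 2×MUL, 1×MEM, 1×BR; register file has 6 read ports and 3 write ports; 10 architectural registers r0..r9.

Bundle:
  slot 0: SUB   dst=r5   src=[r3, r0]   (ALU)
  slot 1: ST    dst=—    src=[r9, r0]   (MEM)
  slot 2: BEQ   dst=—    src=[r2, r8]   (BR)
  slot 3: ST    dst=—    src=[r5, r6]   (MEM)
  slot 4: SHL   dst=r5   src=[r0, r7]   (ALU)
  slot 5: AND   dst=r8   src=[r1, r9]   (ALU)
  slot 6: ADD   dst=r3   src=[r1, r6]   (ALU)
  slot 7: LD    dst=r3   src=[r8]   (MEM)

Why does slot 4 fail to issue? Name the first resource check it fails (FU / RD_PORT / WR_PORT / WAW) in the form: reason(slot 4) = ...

reason(slot 4) = RD_PORT

  0. ALU→r5 ⇒ go  {2A/2Mu/1Ld/1B | 4r 2w}
  1. MEM ⇒ go  {2A/2Mu/0Ld/1B | 2r 2w}
  2. BR ⇒ go  {2A/2Mu/0Ld/0B | 0r 2w}
  3. MEM ⇒ no(FU)  {2A/2Mu/0Ld/0B | 0r 2w}
  4. ALU→r5 ⇒ no(RD_PORT)  {2A/2Mu/0Ld/0B | 0r 2w}
  5. ALU→r8 ⇒ no(RD_PORT)  {2A/2Mu/0Ld/0B | 0r 2w}
  6. ALU→r3 ⇒ no(RD_PORT)  {2A/2Mu/0Ld/0B | 0r 2w}
  7. MEM→r3 ⇒ no(FU)  {2A/2Mu/0Ld/0B | 0r 2w}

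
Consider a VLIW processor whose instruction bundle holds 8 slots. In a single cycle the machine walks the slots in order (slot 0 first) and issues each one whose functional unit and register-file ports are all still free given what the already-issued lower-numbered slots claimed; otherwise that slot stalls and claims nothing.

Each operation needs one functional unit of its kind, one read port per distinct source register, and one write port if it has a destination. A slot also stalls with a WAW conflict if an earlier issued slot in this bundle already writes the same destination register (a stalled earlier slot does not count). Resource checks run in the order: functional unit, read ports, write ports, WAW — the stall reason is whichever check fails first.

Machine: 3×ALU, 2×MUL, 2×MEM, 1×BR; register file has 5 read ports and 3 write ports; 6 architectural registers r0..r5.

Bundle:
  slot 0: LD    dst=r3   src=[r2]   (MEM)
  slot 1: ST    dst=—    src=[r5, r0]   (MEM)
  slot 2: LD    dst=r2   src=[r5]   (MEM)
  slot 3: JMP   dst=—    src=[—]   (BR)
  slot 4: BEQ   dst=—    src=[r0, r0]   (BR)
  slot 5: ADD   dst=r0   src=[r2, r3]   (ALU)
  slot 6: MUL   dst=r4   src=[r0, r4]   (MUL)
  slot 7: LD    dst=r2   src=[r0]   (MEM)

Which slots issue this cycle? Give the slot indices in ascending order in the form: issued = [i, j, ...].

issued = [0, 1, 3, 5]

  0. MEM→r3 ⇒ go  {3A/2Mu/1Ld/1B | 4r 2w}
  1. MEM ⇒ go  {3A/2Mu/0Ld/1B | 2r 2w}
  2. MEM→r2 ⇒ no(FU)  {3A/2Mu/0Ld/1B | 2r 2w}
  3. BR ⇒ go  {3A/2Mu/0Ld/0B | 2r 2w}
  4. BR ⇒ no(FU)  {3A/2Mu/0Ld/0B | 2r 2w}
  5. ALU→r0 ⇒ go  {2A/2Mu/0Ld/0B | 0r 1w}
  6. MUL→r4 ⇒ no(RD_PORT)  {2A/2Mu/0Ld/0B | 0r 1w}
  7. MEM→r2 ⇒ no(FU)  {2A/2Mu/0Ld/0B | 0r 1w}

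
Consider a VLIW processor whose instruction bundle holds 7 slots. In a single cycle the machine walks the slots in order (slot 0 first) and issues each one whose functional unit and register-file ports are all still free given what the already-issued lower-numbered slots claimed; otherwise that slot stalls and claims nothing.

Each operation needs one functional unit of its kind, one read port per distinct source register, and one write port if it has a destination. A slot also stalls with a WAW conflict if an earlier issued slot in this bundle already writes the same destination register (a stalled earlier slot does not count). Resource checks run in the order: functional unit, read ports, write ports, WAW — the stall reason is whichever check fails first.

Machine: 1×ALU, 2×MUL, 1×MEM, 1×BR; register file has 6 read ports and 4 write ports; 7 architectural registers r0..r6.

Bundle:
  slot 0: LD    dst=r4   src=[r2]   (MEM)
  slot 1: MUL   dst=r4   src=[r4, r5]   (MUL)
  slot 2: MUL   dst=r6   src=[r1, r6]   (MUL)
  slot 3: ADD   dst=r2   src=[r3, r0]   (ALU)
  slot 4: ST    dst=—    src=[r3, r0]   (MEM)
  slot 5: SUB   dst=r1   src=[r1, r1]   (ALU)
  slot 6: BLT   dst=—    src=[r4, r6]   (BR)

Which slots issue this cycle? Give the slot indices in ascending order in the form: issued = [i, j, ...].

#0 MEM src=r2 dispatched  <A:1 Mu:2 Ld:0 B:1 rd:5 wr:3>
#1 MUL src=r4,r5 held:WAW  <A:1 Mu:2 Ld:0 B:1 rd:5 wr:3>
#2 MUL src=r1,r6 dispatched  <A:1 Mu:1 Ld:0 B:1 rd:3 wr:2>
#3 ALU src=r3,r0 dispatched  <A:0 Mu:1 Ld:0 B:1 rd:1 wr:1>
#4 MEM src=r3,r0 held:FU  <A:0 Mu:1 Ld:0 B:1 rd:1 wr:1>
#5 ALU src=r1,r1 held:FU  <A:0 Mu:1 Ld:0 B:1 rd:1 wr:1>
#6 BR src=r4,r6 held:RD_PORT  <A:0 Mu:1 Ld:0 B:1 rd:1 wr:1>

issued = [0, 2, 3]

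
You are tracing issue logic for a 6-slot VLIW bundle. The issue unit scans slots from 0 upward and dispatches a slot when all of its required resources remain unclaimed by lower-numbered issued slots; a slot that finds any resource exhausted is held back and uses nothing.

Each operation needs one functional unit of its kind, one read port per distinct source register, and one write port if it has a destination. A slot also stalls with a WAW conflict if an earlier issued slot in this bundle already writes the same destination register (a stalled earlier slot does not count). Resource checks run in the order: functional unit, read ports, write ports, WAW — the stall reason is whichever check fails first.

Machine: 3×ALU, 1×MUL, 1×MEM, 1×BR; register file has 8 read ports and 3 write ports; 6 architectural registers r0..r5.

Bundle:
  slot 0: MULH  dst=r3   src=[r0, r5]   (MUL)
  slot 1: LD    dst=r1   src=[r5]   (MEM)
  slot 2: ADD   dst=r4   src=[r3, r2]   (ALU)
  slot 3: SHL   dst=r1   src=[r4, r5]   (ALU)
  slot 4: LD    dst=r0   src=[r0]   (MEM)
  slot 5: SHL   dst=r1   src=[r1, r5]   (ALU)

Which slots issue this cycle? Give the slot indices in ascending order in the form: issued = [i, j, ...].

#0 MUL src=r0,r5 dispatched  <A:3 Mu:0 Ld:1 B:1 rd:6 wr:2>
#1 MEM src=r5 dispatched  <A:3 Mu:0 Ld:0 B:1 rd:5 wr:1>
#2 ALU src=r3,r2 dispatched  <A:2 Mu:0 Ld:0 B:1 rd:3 wr:0>
#3 ALU src=r4,r5 held:WR_PORT  <A:2 Mu:0 Ld:0 B:1 rd:3 wr:0>
#4 MEM src=r0 held:FU  <A:2 Mu:0 Ld:0 B:1 rd:3 wr:0>
#5 ALU src=r1,r5 held:WR_PORT  <A:2 Mu:0 Ld:0 B:1 rd:3 wr:0>

issued = [0, 1, 2]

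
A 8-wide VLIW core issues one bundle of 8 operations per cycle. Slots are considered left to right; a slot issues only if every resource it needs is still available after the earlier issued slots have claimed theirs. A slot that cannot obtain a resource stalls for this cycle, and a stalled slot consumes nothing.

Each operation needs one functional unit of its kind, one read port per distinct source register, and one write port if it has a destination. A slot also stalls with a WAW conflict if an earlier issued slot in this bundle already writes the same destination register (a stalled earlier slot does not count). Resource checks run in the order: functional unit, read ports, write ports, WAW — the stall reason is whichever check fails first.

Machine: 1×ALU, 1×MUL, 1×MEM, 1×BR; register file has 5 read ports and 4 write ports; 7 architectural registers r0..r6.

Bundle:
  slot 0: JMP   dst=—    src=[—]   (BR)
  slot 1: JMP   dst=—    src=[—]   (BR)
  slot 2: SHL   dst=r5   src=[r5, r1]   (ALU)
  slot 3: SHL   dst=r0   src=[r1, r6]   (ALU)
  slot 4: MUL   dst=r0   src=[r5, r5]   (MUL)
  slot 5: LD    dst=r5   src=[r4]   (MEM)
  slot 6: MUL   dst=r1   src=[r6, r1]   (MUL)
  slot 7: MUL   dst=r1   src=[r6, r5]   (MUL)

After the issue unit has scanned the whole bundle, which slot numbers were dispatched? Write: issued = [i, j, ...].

issued = [0, 2, 4]

[0] BR needs rd=0 wr=0: ok; after: ALU=1 MUL=1 MEM=1 BR=0, R=5, W=4
[1] BR needs rd=0 wr=0: FU; after: ALU=1 MUL=1 MEM=1 BR=0, R=5, W=4
[2] ALU needs rd=2 wr=1: ok; after: ALU=0 MUL=1 MEM=1 BR=0, R=3, W=3
[3] ALU needs rd=2 wr=1: FU; after: ALU=0 MUL=1 MEM=1 BR=0, R=3, W=3
[4] MUL needs rd=1 wr=1: ok; after: ALU=0 MUL=0 MEM=1 BR=0, R=2, W=2
[5] MEM needs rd=1 wr=1: WAW; after: ALU=0 MUL=0 MEM=1 BR=0, R=2, W=2
[6] MUL needs rd=2 wr=1: FU; after: ALU=0 MUL=0 MEM=1 BR=0, R=2, W=2
[7] MUL needs rd=2 wr=1: FU; after: ALU=0 MUL=0 MEM=1 BR=0, R=2, W=2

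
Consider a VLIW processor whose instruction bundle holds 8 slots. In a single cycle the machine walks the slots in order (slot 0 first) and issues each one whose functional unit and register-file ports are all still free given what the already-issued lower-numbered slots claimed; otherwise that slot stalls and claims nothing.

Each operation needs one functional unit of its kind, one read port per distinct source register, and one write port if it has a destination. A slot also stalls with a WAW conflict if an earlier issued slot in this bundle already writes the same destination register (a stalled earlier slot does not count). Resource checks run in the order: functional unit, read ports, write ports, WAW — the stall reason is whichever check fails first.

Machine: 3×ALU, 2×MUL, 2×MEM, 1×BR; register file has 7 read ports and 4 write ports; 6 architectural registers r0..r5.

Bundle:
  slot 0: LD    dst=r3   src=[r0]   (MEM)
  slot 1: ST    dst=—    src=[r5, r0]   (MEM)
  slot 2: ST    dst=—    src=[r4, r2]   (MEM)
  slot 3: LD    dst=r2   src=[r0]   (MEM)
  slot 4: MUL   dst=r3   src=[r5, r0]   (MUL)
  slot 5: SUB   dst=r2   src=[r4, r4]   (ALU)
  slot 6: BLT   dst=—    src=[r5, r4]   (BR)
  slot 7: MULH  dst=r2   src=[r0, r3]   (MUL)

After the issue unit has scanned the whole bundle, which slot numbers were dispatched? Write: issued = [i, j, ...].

issued = [0, 1, 5, 6]

(0) want 1×MEM +1rd +1wr — yes → AL3|MU2|ME1|BR1|rd6|wr3
(1) want 1×MEM +2rd +0wr — yes → AL3|MU2|ME0|BR1|rd4|wr3
(2) want 1×MEM +2rd +0wr — FU → AL3|MU2|ME0|BR1|rd4|wr3
(3) want 1×MEM +1rd +1wr — FU → AL3|MU2|ME0|BR1|rd4|wr3
(4) want 1×MUL +2rd +1wr — WAW → AL3|MU2|ME0|BR1|rd4|wr3
(5) want 1×ALU +1rd +1wr — yes → AL2|MU2|ME0|BR1|rd3|wr2
(6) want 1×BR +2rd +0wr — yes → AL2|MU2|ME0|BR0|rd1|wr2
(7) want 1×MUL +2rd +1wr — RD_PORT → AL2|MU2|ME0|BR0|rd1|wr2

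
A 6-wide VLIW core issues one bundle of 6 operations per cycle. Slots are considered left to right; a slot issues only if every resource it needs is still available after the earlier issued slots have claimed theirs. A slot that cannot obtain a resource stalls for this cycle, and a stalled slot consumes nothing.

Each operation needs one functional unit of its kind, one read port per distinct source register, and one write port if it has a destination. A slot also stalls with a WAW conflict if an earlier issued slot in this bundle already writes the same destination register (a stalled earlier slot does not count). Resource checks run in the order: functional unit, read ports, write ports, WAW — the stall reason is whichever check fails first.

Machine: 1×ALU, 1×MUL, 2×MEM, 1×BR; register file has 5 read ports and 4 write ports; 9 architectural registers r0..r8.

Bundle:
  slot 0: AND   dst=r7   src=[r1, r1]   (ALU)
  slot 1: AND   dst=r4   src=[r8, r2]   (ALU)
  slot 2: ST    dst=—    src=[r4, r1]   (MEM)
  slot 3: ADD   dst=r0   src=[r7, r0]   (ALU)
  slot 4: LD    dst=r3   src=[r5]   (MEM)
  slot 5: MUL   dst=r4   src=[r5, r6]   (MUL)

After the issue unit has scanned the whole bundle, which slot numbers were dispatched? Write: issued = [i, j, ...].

issued = [0, 2, 4]

#0 ALU src=r1,r1 dispatched  <A:0 Mu:1 Ld:2 B:1 rd:4 wr:3>
#1 ALU src=r8,r2 held:FU  <A:0 Mu:1 Ld:2 B:1 rd:4 wr:3>
#2 MEM src=r4,r1 dispatched  <A:0 Mu:1 Ld:1 B:1 rd:2 wr:3>
#3 ALU src=r7,r0 held:FU  <A:0 Mu:1 Ld:1 B:1 rd:2 wr:3>
#4 MEM src=r5 dispatched  <A:0 Mu:1 Ld:0 B:1 rd:1 wr:2>
#5 MUL src=r5,r6 held:RD_PORT  <A:0 Mu:1 Ld:0 B:1 rd:1 wr:2>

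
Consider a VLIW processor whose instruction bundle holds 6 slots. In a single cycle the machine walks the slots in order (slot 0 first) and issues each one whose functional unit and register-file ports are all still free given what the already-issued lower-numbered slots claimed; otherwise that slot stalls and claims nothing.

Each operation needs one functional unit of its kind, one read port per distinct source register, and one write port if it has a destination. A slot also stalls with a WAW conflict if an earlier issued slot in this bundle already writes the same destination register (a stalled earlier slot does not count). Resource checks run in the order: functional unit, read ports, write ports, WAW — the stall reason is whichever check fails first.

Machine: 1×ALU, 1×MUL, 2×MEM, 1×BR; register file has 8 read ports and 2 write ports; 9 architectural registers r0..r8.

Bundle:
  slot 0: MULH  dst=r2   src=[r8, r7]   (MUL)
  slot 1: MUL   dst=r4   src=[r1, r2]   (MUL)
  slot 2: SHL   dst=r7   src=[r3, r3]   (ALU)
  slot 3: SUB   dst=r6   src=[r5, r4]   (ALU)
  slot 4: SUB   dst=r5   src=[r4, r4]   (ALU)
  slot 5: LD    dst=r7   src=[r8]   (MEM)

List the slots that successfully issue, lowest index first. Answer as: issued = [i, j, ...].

slot 0 (MUL): ISSUE — free A1,Mu0,Ld2,B1 rp6 wp1
slot 1 (MUL): stall FU — free A1,Mu0,Ld2,B1 rp6 wp1
slot 2 (ALU): ISSUE — free A0,Mu0,Ld2,B1 rp5 wp0
slot 3 (ALU): stall FU — free A0,Mu0,Ld2,B1 rp5 wp0
slot 4 (ALU): stall FU — free A0,Mu0,Ld2,B1 rp5 wp0
slot 5 (MEM): stall WR_PORT — free A0,Mu0,Ld2,B1 rp5 wp0

issued = [0, 2]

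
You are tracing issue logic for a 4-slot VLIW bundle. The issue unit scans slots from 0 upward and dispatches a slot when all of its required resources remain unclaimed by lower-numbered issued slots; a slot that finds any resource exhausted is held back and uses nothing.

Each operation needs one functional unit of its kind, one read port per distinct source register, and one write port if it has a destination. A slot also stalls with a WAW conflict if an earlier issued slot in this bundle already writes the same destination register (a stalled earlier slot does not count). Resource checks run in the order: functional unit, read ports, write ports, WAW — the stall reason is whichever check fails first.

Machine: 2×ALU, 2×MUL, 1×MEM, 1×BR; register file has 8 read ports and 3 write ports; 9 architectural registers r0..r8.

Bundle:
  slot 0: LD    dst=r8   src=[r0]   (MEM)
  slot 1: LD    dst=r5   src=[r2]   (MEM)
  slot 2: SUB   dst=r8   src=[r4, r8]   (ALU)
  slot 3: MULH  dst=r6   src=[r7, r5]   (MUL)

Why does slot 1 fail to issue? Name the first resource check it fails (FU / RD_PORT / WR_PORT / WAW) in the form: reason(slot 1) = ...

#0 MEM src=r0 dispatched  <A:2 Mu:2 Ld:0 B:1 rd:7 wr:2>
#1 MEM src=r2 held:FU  <A:2 Mu:2 Ld:0 B:1 rd:7 wr:2>
#2 ALU src=r4,r8 held:WAW  <A:2 Mu:2 Ld:0 B:1 rd:7 wr:2>
#3 MUL src=r7,r5 dispatched  <A:2 Mu:1 Ld:0 B:1 rd:5 wr:1>

reason(slot 1) = FU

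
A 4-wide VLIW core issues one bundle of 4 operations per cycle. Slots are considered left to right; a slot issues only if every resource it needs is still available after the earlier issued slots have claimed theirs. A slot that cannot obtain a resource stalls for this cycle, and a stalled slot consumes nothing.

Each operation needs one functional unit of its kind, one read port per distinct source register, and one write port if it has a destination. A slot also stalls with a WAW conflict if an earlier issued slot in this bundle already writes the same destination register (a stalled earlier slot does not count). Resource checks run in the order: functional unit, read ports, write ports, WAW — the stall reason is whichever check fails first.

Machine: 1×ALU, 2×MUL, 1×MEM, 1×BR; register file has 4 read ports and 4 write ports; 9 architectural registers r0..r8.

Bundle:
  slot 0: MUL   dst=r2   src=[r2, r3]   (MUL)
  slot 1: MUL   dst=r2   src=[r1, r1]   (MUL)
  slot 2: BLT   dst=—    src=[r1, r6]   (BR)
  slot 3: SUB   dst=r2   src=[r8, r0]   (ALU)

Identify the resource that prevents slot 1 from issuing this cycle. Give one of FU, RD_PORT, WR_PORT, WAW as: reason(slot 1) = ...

[0] MUL needs rd=2 wr=1: ok; after: ALU=1 MUL=1 MEM=1 BR=1, R=2, W=3
[1] MUL needs rd=1 wr=1: WAW; after: ALU=1 MUL=1 MEM=1 BR=1, R=2, W=3
[2] BR needs rd=2 wr=0: ok; after: ALU=1 MUL=1 MEM=1 BR=0, R=0, W=3
[3] ALU needs rd=2 wr=1: RD_PORT; after: ALU=1 MUL=1 MEM=1 BR=0, R=0, W=3

reason(slot 1) = WAW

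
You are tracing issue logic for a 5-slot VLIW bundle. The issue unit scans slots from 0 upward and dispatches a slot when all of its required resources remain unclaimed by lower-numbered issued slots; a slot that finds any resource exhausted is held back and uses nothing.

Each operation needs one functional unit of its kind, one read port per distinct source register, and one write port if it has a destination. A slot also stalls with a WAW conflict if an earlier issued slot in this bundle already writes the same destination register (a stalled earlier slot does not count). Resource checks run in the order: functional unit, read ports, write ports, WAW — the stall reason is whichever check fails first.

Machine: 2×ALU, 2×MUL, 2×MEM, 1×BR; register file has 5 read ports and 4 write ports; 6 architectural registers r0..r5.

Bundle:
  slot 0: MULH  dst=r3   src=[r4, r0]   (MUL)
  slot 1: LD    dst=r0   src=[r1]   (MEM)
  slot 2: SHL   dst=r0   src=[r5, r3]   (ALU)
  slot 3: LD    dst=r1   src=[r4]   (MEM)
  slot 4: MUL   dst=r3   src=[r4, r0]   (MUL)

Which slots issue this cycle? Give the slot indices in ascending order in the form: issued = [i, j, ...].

[0] MUL needs rd=2 wr=1: ok; after: ALU=2 MUL=1 MEM=2 BR=1, R=3, W=3
[1] MEM needs rd=1 wr=1: ok; after: ALU=2 MUL=1 MEM=1 BR=1, R=2, W=2
[2] ALU needs rd=2 wr=1: WAW; after: ALU=2 MUL=1 MEM=1 BR=1, R=2, W=2
[3] MEM needs rd=1 wr=1: ok; after: ALU=2 MUL=1 MEM=0 BR=1, R=1, W=1
[4] MUL needs rd=2 wr=1: RD_PORT; after: ALU=2 MUL=1 MEM=0 BR=1, R=1, W=1

issued = [0, 1, 3]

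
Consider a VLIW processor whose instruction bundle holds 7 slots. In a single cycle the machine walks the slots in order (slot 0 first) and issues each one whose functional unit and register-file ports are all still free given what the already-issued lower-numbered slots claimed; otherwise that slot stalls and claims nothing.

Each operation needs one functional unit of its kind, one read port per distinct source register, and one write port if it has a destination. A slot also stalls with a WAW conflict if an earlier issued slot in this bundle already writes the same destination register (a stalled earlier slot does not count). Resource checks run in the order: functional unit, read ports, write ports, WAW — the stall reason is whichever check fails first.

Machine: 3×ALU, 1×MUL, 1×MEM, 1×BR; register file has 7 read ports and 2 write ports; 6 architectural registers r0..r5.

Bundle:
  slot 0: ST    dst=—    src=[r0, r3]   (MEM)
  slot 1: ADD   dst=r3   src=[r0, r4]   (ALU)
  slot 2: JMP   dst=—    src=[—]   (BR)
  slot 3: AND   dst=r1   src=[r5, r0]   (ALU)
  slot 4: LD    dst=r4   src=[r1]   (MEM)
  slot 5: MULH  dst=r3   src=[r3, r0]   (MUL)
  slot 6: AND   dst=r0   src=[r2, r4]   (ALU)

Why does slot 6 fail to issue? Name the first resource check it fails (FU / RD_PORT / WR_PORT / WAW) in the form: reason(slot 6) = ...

reason(slot 6) = RD_PORT

[0] MEM needs rd=2 wr=0: ok; after: ALU=3 MUL=1 MEM=0 BR=1, R=5, W=2
[1] ALU needs rd=2 wr=1: ok; after: ALU=2 MUL=1 MEM=0 BR=1, R=3, W=1
[2] BR needs rd=0 wr=0: ok; after: ALU=2 MUL=1 MEM=0 BR=0, R=3, W=1
[3] ALU needs rd=2 wr=1: ok; after: ALU=1 MUL=1 MEM=0 BR=0, R=1, W=0
[4] MEM needs rd=1 wr=1: FU; after: ALU=1 MUL=1 MEM=0 BR=0, R=1, W=0
[5] MUL needs rd=2 wr=1: RD_PORT; after: ALU=1 MUL=1 MEM=0 BR=0, R=1, W=0
[6] ALU needs rd=2 wr=1: RD_PORT; after: ALU=1 MUL=1 MEM=0 BR=0, R=1, W=0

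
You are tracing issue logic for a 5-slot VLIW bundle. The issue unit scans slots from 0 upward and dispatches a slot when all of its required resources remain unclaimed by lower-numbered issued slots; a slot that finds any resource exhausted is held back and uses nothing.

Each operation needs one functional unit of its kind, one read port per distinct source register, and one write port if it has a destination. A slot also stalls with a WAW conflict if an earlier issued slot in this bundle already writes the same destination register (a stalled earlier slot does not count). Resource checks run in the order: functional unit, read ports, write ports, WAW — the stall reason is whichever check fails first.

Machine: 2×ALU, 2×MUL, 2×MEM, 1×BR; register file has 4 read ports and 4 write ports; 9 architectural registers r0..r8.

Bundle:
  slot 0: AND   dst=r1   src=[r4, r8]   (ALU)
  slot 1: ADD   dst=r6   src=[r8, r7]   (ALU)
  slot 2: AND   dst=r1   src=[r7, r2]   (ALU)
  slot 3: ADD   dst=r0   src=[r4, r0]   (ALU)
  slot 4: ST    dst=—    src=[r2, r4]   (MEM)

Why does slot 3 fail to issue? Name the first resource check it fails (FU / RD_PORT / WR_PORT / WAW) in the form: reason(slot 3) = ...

reason(slot 3) = FU

(0) want 1×ALU +2rd +1wr — yes → AL1|MU2|ME2|BR1|rd2|wr3
(1) want 1×ALU +2rd +1wr — yes → AL0|MU2|ME2|BR1|rd0|wr2
(2) want 1×ALU +2rd +1wr — FU → AL0|MU2|ME2|BR1|rd0|wr2
(3) want 1×ALU +2rd +1wr — FU → AL0|MU2|ME2|BR1|rd0|wr2
(4) want 1×MEM +2rd +0wr — RD_PORT → AL0|MU2|ME2|BR1|rd0|wr2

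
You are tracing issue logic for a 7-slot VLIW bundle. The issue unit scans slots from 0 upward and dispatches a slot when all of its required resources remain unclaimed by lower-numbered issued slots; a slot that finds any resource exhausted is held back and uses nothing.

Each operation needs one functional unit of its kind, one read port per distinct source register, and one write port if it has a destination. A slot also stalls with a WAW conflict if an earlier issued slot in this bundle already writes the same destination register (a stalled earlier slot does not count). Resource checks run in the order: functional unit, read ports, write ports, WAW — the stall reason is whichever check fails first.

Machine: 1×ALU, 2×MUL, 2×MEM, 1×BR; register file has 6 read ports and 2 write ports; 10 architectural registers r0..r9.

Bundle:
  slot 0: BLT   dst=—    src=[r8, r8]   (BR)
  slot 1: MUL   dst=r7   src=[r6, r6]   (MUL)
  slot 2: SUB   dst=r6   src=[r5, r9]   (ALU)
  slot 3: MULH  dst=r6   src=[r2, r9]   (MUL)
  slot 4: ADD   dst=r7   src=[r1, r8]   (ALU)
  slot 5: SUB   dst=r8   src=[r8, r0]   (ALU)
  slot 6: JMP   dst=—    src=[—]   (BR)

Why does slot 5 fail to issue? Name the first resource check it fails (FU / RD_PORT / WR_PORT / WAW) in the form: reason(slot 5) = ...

reason(slot 5) = FU

slot 0 (BR): ISSUE — free A1,Mu2,Ld2,B0 rp5 wp2
slot 1 (MUL): ISSUE — free A1,Mu1,Ld2,B0 rp4 wp1
slot 2 (ALU): ISSUE — free A0,Mu1,Ld2,B0 rp2 wp0
slot 3 (MUL): stall WR_PORT — free A0,Mu1,Ld2,B0 rp2 wp0
slot 4 (ALU): stall FU — free A0,Mu1,Ld2,B0 rp2 wp0
slot 5 (ALU): stall FU — free A0,Mu1,Ld2,B0 rp2 wp0
slot 6 (BR): stall FU — free A0,Mu1,Ld2,B0 rp2 wp0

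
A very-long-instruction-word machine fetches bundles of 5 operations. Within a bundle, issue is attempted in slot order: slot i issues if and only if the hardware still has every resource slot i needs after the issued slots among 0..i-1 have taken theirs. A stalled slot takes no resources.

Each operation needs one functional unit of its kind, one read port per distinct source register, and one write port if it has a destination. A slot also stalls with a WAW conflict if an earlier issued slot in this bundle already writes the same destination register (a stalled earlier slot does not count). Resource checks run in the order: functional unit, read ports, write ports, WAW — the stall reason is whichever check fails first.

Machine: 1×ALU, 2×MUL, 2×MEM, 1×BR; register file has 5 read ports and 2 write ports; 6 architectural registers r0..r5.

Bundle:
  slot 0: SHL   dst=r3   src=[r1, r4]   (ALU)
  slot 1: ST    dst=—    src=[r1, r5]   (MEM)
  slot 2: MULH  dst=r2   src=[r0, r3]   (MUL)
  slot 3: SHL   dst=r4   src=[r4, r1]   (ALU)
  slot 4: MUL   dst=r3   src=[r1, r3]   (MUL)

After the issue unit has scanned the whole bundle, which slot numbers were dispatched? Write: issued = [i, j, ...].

slot 0 (ALU): ISSUE — free A0,Mu2,Ld2,B1 rp3 wp1
slot 1 (MEM): ISSUE — free A0,Mu2,Ld1,B1 rp1 wp1
slot 2 (MUL): stall RD_PORT — free A0,Mu2,Ld1,B1 rp1 wp1
slot 3 (ALU): stall FU — free A0,Mu2,Ld1,B1 rp1 wp1
slot 4 (MUL): stall RD_PORT — free A0,Mu2,Ld1,B1 rp1 wp1

issued = [0, 1]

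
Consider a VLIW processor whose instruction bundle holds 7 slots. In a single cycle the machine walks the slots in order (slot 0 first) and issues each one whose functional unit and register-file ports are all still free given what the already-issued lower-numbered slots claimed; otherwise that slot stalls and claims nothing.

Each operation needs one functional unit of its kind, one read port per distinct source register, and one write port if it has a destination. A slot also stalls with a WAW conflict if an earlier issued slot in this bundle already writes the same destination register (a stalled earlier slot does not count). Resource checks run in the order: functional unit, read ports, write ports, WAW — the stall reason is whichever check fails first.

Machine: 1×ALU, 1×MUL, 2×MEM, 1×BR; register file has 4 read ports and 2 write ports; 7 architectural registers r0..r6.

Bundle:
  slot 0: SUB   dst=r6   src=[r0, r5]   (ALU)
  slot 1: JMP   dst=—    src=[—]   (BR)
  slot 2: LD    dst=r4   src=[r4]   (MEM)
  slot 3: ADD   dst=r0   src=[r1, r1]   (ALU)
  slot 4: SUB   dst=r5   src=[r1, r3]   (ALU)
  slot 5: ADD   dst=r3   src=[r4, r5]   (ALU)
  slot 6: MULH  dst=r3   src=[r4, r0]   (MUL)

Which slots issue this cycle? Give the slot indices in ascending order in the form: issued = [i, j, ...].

[0] ALU needs rd=2 wr=1: ok; after: ALU=0 MUL=1 MEM=2 BR=1, R=2, W=1
[1] BR needs rd=0 wr=0: ok; after: ALU=0 MUL=1 MEM=2 BR=0, R=2, W=1
[2] MEM needs rd=1 wr=1: ok; after: ALU=0 MUL=1 MEM=1 BR=0, R=1, W=0
[3] ALU needs rd=1 wr=1: FU; after: ALU=0 MUL=1 MEM=1 BR=0, R=1, W=0
[4] ALU needs rd=2 wr=1: FU; after: ALU=0 MUL=1 MEM=1 BR=0, R=1, W=0
[5] ALU needs rd=2 wr=1: FU; after: ALU=0 MUL=1 MEM=1 BR=0, R=1, W=0
[6] MUL needs rd=2 wr=1: RD_PORT; after: ALU=0 MUL=1 MEM=1 BR=0, R=1, W=0

issued = [0, 1, 2]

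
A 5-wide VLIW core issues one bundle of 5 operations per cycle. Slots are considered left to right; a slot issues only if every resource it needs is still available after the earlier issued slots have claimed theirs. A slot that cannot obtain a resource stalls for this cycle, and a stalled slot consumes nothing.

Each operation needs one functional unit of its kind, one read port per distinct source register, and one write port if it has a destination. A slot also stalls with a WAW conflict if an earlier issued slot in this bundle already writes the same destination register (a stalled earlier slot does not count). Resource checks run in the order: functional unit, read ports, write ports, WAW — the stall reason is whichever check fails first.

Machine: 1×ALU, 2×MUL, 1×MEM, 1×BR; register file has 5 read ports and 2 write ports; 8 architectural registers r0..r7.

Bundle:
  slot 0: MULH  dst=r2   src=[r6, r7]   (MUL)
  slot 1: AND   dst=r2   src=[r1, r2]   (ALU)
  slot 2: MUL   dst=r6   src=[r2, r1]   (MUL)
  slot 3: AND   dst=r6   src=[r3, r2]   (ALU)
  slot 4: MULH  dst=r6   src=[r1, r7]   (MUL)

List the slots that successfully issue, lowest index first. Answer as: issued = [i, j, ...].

  0. MUL→r2 ⇒ go  {1A/1Mu/1Ld/1B | 3r 1w}
  1. ALU→r2 ⇒ no(WAW)  {1A/1Mu/1Ld/1B | 3r 1w}
  2. MUL→r6 ⇒ go  {1A/0Mu/1Ld/1B | 1r 0w}
  3. ALU→r6 ⇒ no(RD_PORT)  {1A/0Mu/1Ld/1B | 1r 0w}
  4. MUL→r6 ⇒ no(FU)  {1A/0Mu/1Ld/1B | 1r 0w}

issued = [0, 2]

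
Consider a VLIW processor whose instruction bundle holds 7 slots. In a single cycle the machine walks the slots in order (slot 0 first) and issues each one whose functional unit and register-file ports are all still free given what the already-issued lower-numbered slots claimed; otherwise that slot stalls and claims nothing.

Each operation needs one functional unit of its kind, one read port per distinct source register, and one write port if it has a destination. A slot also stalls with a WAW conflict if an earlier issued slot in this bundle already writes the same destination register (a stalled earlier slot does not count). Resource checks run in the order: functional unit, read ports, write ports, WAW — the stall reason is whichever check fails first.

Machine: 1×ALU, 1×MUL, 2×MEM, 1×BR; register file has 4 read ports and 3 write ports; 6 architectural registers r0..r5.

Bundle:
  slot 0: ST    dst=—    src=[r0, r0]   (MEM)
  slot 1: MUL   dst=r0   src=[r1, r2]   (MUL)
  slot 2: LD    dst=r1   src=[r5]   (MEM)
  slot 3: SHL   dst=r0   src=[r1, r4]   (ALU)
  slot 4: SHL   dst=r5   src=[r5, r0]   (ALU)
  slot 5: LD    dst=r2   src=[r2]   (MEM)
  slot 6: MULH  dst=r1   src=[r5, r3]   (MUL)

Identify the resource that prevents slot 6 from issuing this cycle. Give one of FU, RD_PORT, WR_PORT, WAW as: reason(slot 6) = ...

#0 MEM src=r0,r0 dispatched  <A:1 Mu:1 Ld:1 B:1 rd:3 wr:3>
#1 MUL src=r1,r2 dispatched  <A:1 Mu:0 Ld:1 B:1 rd:1 wr:2>
#2 MEM src=r5 dispatched  <A:1 Mu:0 Ld:0 B:1 rd:0 wr:1>
#3 ALU src=r1,r4 held:RD_PORT  <A:1 Mu:0 Ld:0 B:1 rd:0 wr:1>
#4 ALU src=r5,r0 held:RD_PORT  <A:1 Mu:0 Ld:0 B:1 rd:0 wr:1>
#5 MEM src=r2 held:FU  <A:1 Mu:0 Ld:0 B:1 rd:0 wr:1>
#6 MUL src=r5,r3 held:FU  <A:1 Mu:0 Ld:0 B:1 rd:0 wr:1>

reason(slot 6) = FU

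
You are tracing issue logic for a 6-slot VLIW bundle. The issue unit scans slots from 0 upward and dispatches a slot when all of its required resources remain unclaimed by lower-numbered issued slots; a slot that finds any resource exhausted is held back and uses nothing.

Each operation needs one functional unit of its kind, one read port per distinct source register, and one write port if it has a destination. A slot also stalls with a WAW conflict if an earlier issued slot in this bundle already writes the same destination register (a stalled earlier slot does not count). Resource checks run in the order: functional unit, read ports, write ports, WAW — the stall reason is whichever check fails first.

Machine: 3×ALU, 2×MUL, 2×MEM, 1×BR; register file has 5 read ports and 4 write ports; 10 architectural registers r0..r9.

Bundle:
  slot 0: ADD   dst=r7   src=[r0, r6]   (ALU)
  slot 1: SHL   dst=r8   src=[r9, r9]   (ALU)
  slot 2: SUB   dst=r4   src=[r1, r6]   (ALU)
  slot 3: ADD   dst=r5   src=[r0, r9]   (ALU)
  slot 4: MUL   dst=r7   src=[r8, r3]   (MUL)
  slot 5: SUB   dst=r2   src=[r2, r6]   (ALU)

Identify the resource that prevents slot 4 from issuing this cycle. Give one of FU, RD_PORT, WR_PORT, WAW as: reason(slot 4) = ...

[0] ALU needs rd=2 wr=1: ok; after: ALU=2 MUL=2 MEM=2 BR=1, R=3, W=3
[1] ALU needs rd=1 wr=1: ok; after: ALU=1 MUL=2 MEM=2 BR=1, R=2, W=2
[2] ALU needs rd=2 wr=1: ok; after: ALU=0 MUL=2 MEM=2 BR=1, R=0, W=1
[3] ALU needs rd=2 wr=1: FU; after: ALU=0 MUL=2 MEM=2 BR=1, R=0, W=1
[4] MUL needs rd=2 wr=1: RD_PORT; after: ALU=0 MUL=2 MEM=2 BR=1, R=0, W=1
[5] ALU needs rd=2 wr=1: FU; after: ALU=0 MUL=2 MEM=2 BR=1, R=0, W=1

reason(slot 4) = RD_PORT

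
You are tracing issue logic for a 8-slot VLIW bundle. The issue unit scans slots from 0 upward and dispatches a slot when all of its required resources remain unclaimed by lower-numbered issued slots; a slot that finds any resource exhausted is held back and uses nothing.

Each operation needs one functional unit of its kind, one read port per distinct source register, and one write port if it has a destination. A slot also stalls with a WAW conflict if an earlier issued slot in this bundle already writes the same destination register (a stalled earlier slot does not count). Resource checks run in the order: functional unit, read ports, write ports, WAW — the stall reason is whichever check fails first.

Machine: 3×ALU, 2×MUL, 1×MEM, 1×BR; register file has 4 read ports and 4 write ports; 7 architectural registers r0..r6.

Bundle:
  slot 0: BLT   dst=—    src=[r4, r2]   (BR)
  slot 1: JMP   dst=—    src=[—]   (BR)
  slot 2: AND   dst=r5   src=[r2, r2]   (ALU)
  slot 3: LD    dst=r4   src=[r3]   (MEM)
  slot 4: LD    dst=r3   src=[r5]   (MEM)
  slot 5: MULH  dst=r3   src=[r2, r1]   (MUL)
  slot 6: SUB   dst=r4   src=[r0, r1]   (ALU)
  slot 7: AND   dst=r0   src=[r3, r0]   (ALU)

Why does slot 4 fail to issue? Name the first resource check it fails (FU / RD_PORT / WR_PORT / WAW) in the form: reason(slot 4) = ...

slot 0 (BR): ISSUE — free A3,Mu2,Ld1,B0 rp2 wp4
slot 1 (BR): stall FU — free A3,Mu2,Ld1,B0 rp2 wp4
slot 2 (ALU): ISSUE — free A2,Mu2,Ld1,B0 rp1 wp3
slot 3 (MEM): ISSUE — free A2,Mu2,Ld0,B0 rp0 wp2
slot 4 (MEM): stall FU — free A2,Mu2,Ld0,B0 rp0 wp2
slot 5 (MUL): stall RD_PORT — free A2,Mu2,Ld0,B0 rp0 wp2
slot 6 (ALU): stall RD_PORT — free A2,Mu2,Ld0,B0 rp0 wp2
slot 7 (ALU): stall RD_PORT — free A2,Mu2,Ld0,B0 rp0 wp2

reason(slot 4) = FU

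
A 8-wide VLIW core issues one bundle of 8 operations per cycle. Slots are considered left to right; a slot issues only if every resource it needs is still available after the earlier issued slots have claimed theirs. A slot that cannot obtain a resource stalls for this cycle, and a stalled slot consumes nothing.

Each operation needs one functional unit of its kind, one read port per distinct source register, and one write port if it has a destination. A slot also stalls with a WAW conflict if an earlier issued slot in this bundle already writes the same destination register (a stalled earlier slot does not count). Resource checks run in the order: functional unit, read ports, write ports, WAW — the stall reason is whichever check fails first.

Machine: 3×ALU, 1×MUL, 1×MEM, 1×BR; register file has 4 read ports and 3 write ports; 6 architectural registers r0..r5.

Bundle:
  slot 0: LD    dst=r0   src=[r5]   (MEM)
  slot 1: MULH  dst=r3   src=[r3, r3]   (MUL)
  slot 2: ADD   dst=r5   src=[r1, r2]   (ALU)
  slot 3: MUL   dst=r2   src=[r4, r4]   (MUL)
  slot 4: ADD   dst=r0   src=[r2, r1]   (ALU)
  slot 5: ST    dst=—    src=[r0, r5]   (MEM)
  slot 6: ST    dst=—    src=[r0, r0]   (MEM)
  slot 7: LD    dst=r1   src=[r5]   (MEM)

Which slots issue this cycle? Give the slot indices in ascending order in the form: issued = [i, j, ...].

(0) want 1×MEM +1rd +1wr — yes → AL3|MU1|ME0|BR1|rd3|wr2
(1) want 1×MUL +1rd +1wr — yes → AL3|MU0|ME0|BR1|rd2|wr1
(2) want 1×ALU +2rd +1wr — yes → AL2|MU0|ME0|BR1|rd0|wr0
(3) want 1×MUL +1rd +1wr — FU → AL2|MU0|ME0|BR1|rd0|wr0
(4) want 1×ALU +2rd +1wr — RD_PORT → AL2|MU0|ME0|BR1|rd0|wr0
(5) want 1×MEM +2rd +0wr — FU → AL2|MU0|ME0|BR1|rd0|wr0
(6) want 1×MEM +1rd +0wr — FU → AL2|MU0|ME0|BR1|rd0|wr0
(7) want 1×MEM +1rd +1wr — FU → AL2|MU0|ME0|BR1|rd0|wr0

issued = [0, 1, 2]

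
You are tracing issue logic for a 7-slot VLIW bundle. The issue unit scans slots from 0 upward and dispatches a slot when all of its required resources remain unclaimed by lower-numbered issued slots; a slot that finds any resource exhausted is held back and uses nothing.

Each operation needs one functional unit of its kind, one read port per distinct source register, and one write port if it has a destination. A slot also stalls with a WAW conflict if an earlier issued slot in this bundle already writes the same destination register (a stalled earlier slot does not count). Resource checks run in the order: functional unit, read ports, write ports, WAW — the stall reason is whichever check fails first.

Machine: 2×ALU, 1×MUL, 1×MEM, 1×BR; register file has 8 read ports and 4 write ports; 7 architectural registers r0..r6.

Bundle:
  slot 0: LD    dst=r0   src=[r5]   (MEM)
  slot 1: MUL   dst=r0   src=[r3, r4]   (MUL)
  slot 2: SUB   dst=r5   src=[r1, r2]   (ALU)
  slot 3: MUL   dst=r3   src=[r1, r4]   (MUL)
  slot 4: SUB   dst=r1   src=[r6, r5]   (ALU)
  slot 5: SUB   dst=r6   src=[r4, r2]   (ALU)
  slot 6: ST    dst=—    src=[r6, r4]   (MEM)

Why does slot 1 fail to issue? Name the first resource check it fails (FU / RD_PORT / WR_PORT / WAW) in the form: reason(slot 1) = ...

reason(slot 1) = WAW

  0. MEM→r0 ⇒ go  {2A/1Mu/0Ld/1B | 7r 3w}
  1. MUL→r0 ⇒ no(WAW)  {2A/1Mu/0Ld/1B | 7r 3w}
  2. ALU→r5 ⇒ go  {1A/1Mu/0Ld/1B | 5r 2w}
  3. MUL→r3 ⇒ go  {1A/0Mu/0Ld/1B | 3r 1w}
  4. ALU→r1 ⇒ go  {0A/0Mu/0Ld/1B | 1r 0w}
  5. ALU→r6 ⇒ no(FU)  {0A/0Mu/0Ld/1B | 1r 0w}
  6. MEM ⇒ no(FU)  {0A/0Mu/0Ld/1B | 1r 0w}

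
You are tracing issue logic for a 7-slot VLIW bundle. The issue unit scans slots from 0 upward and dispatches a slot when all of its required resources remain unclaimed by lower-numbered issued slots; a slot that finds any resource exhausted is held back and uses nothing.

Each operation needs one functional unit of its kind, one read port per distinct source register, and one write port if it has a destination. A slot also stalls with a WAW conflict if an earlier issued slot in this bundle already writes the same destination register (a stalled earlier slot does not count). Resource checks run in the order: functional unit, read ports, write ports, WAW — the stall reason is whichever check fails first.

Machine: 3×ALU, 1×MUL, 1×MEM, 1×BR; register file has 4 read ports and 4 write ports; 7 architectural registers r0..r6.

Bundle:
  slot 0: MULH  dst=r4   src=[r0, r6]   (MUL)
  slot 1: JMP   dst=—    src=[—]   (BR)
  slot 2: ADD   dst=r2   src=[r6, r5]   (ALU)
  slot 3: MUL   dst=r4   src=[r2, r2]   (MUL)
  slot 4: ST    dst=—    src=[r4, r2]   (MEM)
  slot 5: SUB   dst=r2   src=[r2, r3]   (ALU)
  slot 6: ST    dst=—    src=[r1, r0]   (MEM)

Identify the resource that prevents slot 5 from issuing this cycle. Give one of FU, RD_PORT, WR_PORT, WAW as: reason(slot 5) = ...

reason(slot 5) = RD_PORT

  0. MUL→r4 ⇒ go  {3A/0Mu/1Ld/1B | 2r 3w}
  1. BR ⇒ go  {3A/0Mu/1Ld/0B | 2r 3w}
  2. ALU→r2 ⇒ go  {2A/0Mu/1Ld/0B | 0r 2w}
  3. MUL→r4 ⇒ no(FU)  {2A/0Mu/1Ld/0B | 0r 2w}
  4. MEM ⇒ no(RD_PORT)  {2A/0Mu/1Ld/0B | 0r 2w}
  5. ALU→r2 ⇒ no(RD_PORT)  {2A/0Mu/1Ld/0B | 0r 2w}
  6. MEM ⇒ no(RD_PORT)  {2A/0Mu/1Ld/0B | 0r 2w}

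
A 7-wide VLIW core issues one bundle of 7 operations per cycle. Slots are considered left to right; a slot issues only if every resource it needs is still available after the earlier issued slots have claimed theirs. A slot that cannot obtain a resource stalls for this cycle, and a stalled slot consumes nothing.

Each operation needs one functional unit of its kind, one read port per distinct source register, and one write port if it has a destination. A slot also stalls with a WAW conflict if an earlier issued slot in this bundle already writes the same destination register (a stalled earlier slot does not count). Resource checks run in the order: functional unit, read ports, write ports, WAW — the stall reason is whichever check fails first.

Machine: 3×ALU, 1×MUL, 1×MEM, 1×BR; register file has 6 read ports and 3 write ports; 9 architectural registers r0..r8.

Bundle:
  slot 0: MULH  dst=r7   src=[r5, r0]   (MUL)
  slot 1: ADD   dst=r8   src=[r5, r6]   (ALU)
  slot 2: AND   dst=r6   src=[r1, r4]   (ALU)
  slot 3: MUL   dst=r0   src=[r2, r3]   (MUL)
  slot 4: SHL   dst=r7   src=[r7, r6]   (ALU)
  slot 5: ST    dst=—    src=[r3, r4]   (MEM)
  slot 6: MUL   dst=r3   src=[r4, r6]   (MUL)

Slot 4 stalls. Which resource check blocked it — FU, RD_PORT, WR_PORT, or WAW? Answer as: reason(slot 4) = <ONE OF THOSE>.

reason(slot 4) = RD_PORT

[0] MUL needs rd=2 wr=1: ok; after: ALU=3 MUL=0 MEM=1 BR=1, R=4, W=2
[1] ALU needs rd=2 wr=1: ok; after: ALU=2 MUL=0 MEM=1 BR=1, R=2, W=1
[2] ALU needs rd=2 wr=1: ok; after: ALU=1 MUL=0 MEM=1 BR=1, R=0, W=0
[3] MUL needs rd=2 wr=1: FU; after: ALU=1 MUL=0 MEM=1 BR=1, R=0, W=0
[4] ALU needs rd=2 wr=1: RD_PORT; after: ALU=1 MUL=0 MEM=1 BR=1, R=0, W=0
[5] MEM needs rd=2 wr=0: RD_PORT; after: ALU=1 MUL=0 MEM=1 BR=1, R=0, W=0
[6] MUL needs rd=2 wr=1: FU; after: ALU=1 MUL=0 MEM=1 BR=1, R=0, W=0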